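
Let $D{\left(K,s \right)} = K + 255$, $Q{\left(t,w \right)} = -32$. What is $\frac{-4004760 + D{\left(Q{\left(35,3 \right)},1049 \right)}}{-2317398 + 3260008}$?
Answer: $- \frac{4004537}{942610} \approx -4.2484$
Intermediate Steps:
$D{\left(K,s \right)} = 255 + K$
$\frac{-4004760 + D{\left(Q{\left(35,3 \right)},1049 \right)}}{-2317398 + 3260008} = \frac{-4004760 + \left(255 - 32\right)}{-2317398 + 3260008} = \frac{-4004760 + 223}{942610} = \left(-4004537\right) \frac{1}{942610} = - \frac{4004537}{942610}$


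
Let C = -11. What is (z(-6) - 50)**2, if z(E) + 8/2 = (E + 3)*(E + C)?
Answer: 9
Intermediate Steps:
z(E) = -4 + (-11 + E)*(3 + E) (z(E) = -4 + (E + 3)*(E - 11) = -4 + (3 + E)*(-11 + E) = -4 + (-11 + E)*(3 + E))
(z(-6) - 50)**2 = ((-37 + (-6)**2 - 8*(-6)) - 50)**2 = ((-37 + 36 + 48) - 50)**2 = (47 - 50)**2 = (-3)**2 = 9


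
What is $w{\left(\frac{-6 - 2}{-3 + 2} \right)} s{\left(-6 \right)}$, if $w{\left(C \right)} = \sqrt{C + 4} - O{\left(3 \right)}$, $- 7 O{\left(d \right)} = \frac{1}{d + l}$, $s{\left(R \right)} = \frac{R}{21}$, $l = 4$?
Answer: $- \frac{2}{343} - \frac{4 \sqrt{3}}{7} \approx -0.99557$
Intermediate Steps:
$s{\left(R \right)} = \frac{R}{21}$ ($s{\left(R \right)} = R \frac{1}{21} = \frac{R}{21}$)
$O{\left(d \right)} = - \frac{1}{7 \left(4 + d\right)}$ ($O{\left(d \right)} = - \frac{1}{7 \left(d + 4\right)} = - \frac{1}{7 \left(4 + d\right)}$)
$w{\left(C \right)} = \frac{1}{49} + \sqrt{4 + C}$ ($w{\left(C \right)} = \sqrt{C + 4} - - \frac{1}{28 + 7 \cdot 3} = \sqrt{4 + C} - - \frac{1}{28 + 21} = \sqrt{4 + C} - - \frac{1}{49} = \sqrt{4 + C} + \frac{1}{49} = \frac{1}{49} + \sqrt{4 + C}$)
$w{\left(\frac{-6 - 2}{-3 + 2} \right)} s{\left(-6 \right)} = \left(\frac{1}{49} + \sqrt{4 + \frac{-6 - 2}{-3 + 2}}\right) \frac{1}{21} \left(-6\right) = \left(\frac{1}{49} + \sqrt{4 - \frac{8}{-1}}\right) \left(- \frac{2}{7}\right) = \left(\frac{1}{49} + \sqrt{4 - -8}\right) \left(- \frac{2}{7}\right) = \left(\frac{1}{49} + \sqrt{4 + 8}\right) \left(- \frac{2}{7}\right) = \left(\frac{1}{49} + \sqrt{12}\right) \left(- \frac{2}{7}\right) = \left(\frac{1}{49} + 2 \sqrt{3}\right) \left(- \frac{2}{7}\right) = - \frac{2}{343} - \frac{4 \sqrt{3}}{7}$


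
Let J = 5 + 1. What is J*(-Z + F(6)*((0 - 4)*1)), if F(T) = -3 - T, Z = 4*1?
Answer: 192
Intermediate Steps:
Z = 4
J = 6
J*(-Z + F(6)*((0 - 4)*1)) = 6*(-1*4 + (-3 - 1*6)*((0 - 4)*1)) = 6*(-4 + (-3 - 6)*(-4*1)) = 6*(-4 - 9*(-4)) = 6*(-4 + 36) = 6*32 = 192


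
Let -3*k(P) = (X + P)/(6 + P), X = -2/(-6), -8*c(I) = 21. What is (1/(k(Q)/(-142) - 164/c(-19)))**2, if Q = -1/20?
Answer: 80030916/312383741569 ≈ 0.00025619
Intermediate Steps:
Q = -1/20 (Q = -1*1/20 = -1/20 ≈ -0.050000)
c(I) = -21/8 (c(I) = -1/8*21 = -21/8)
X = 1/3 (X = -2*(-1/6) = 1/3 ≈ 0.33333)
k(P) = -(1/3 + P)/(3*(6 + P))
(1/(k(Q)/(-142) - 164/c(-19)))**2 = (1/(((-1 - 3*(-1/20))/(9*(6 - 1/20)))/(-142) - 164/(-21/8)))**2 = (1/(((-1 + 3/20)/(9*(119/20)))*(-1/142) - 164*(-8/21)))**2 = (1/(((1/9)*(20/119)*(-17/20))*(-1/142) + 1312/21))**2 = (1/(-1/63*(-1/142) + 1312/21))**2 = (1/(1/8946 + 1312/21))**2 = (1/(558913/8946))**2 = (8946/558913)**2 = 80030916/312383741569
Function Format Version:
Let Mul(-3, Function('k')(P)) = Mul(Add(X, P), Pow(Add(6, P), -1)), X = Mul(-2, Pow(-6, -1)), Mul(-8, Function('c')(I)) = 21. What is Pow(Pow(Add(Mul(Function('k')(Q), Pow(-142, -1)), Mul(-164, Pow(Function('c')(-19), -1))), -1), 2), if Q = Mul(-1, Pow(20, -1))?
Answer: Rational(80030916, 312383741569) ≈ 0.00025619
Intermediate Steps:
Q = Rational(-1, 20) (Q = Mul(-1, Rational(1, 20)) = Rational(-1, 20) ≈ -0.050000)
Function('c')(I) = Rational(-21, 8) (Function('c')(I) = Mul(Rational(-1, 8), 21) = Rational(-21, 8))
X = Rational(1, 3) (X = Mul(-2, Rational(-1, 6)) = Rational(1, 3) ≈ 0.33333)
Function('k')(P) = Mul(Rational(-1, 3), Pow(Add(6, P), -1), Add(Rational(1, 3), P)) (Function('k')(P) = Mul(Rational(-1, 3), Mul(Add(Rational(1, 3), P), Pow(Add(6, P), -1))) = Mul(Rational(-1, 3), Mul(Pow(Add(6, P), -1), Add(Rational(1, 3), P))) = Mul(Rational(-1, 3), Pow(Add(6, P), -1), Add(Rational(1, 3), P)))
Pow(Pow(Add(Mul(Function('k')(Q), Pow(-142, -1)), Mul(-164, Pow(Function('c')(-19), -1))), -1), 2) = Pow(Pow(Add(Mul(Mul(Rational(1, 9), Pow(Add(6, Rational(-1, 20)), -1), Add(-1, Mul(-3, Rational(-1, 20)))), Pow(-142, -1)), Mul(-164, Pow(Rational(-21, 8), -1))), -1), 2) = Pow(Pow(Add(Mul(Mul(Rational(1, 9), Pow(Rational(119, 20), -1), Add(-1, Rational(3, 20))), Rational(-1, 142)), Mul(-164, Rational(-8, 21))), -1), 2) = Pow(Pow(Add(Mul(Mul(Rational(1, 9), Rational(20, 119), Rational(-17, 20)), Rational(-1, 142)), Rational(1312, 21)), -1), 2) = Pow(Pow(Add(Mul(Rational(-1, 63), Rational(-1, 142)), Rational(1312, 21)), -1), 2) = Pow(Pow(Add(Rational(1, 8946), Rational(1312, 21)), -1), 2) = Pow(Pow(Rational(558913, 8946), -1), 2) = Pow(Rational(8946, 558913), 2) = Rational(80030916, 312383741569)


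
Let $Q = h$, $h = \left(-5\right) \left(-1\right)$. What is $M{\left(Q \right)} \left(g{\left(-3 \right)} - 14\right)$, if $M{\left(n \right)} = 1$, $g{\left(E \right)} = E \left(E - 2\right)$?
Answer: $1$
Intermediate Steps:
$g{\left(E \right)} = E \left(-2 + E\right)$
$h = 5$
$Q = 5$
$M{\left(Q \right)} \left(g{\left(-3 \right)} - 14\right) = 1 \left(- 3 \left(-2 - 3\right) - 14\right) = 1 \left(\left(-3\right) \left(-5\right) - 14\right) = 1 \left(15 - 14\right) = 1 \cdot 1 = 1$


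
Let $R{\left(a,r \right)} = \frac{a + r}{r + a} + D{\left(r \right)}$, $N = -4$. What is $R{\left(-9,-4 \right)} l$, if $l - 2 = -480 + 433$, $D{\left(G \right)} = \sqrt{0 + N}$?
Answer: $-45 - 90 i \approx -45.0 - 90.0 i$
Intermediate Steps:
$D{\left(G \right)} = 2 i$ ($D{\left(G \right)} = \sqrt{0 - 4} = \sqrt{-4} = 2 i$)
$l = -45$ ($l = 2 + \left(-480 + 433\right) = 2 - 47 = -45$)
$R{\left(a,r \right)} = 1 + 2 i$ ($R{\left(a,r \right)} = \frac{a + r}{r + a} + 2 i = \frac{a + r}{a + r} + 2 i = 1 + 2 i$)
$R{\left(-9,-4 \right)} l = \left(1 + 2 i\right) \left(-45\right) = -45 - 90 i$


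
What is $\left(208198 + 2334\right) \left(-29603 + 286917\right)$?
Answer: $54172831048$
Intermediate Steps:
$\left(208198 + 2334\right) \left(-29603 + 286917\right) = 210532 \cdot 257314 = 54172831048$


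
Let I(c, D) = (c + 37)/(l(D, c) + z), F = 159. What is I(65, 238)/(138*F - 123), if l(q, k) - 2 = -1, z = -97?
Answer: -17/349104 ≈ -4.8696e-5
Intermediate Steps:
l(q, k) = 1 (l(q, k) = 2 - 1 = 1)
I(c, D) = -37/96 - c/96 (I(c, D) = (c + 37)/(1 - 97) = (37 + c)/(-96) = (37 + c)*(-1/96) = -37/96 - c/96)
I(65, 238)/(138*F - 123) = (-37/96 - 1/96*65)/(138*159 - 123) = (-37/96 - 65/96)/(21942 - 123) = -17/16/21819 = -17/16*1/21819 = -17/349104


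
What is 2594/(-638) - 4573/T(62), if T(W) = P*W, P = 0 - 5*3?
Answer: 252577/296670 ≈ 0.85137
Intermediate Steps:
P = -15 (P = 0 - 15 = -15)
T(W) = -15*W
2594/(-638) - 4573/T(62) = 2594/(-638) - 4573/((-15*62)) = 2594*(-1/638) - 4573/(-930) = -1297/319 - 4573*(-1/930) = -1297/319 + 4573/930 = 252577/296670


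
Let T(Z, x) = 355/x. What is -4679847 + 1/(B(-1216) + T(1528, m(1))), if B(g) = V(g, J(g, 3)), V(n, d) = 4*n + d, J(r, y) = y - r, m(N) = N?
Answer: -15396696631/3290 ≈ -4.6798e+6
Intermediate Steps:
V(n, d) = d + 4*n
B(g) = 3 + 3*g (B(g) = (3 - g) + 4*g = 3 + 3*g)
-4679847 + 1/(B(-1216) + T(1528, m(1))) = -4679847 + 1/((3 + 3*(-1216)) + 355/1) = -4679847 + 1/((3 - 3648) + 355*1) = -4679847 + 1/(-3645 + 355) = -4679847 + 1/(-3290) = -4679847 - 1/3290 = -15396696631/3290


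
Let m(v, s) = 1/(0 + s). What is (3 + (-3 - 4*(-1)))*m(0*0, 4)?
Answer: 1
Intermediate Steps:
m(v, s) = 1/s
(3 + (-3 - 4*(-1)))*m(0*0, 4) = (3 + (-3 - 4*(-1)))/4 = (3 + (-3 + 4))*(1/4) = (3 + 1)*(1/4) = 4*(1/4) = 1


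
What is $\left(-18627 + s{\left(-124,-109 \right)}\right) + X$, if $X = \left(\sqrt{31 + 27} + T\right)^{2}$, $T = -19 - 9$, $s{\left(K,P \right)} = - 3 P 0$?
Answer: $-18627 + \left(28 - \sqrt{58}\right)^{2} \approx -18211.0$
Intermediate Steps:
$s{\left(K,P \right)} = 0$
$T = -28$ ($T = -19 - 9 = -28$)
$X = \left(-28 + \sqrt{58}\right)^{2}$ ($X = \left(\sqrt{31 + 27} - 28\right)^{2} = \left(\sqrt{58} - 28\right)^{2} = \left(-28 + \sqrt{58}\right)^{2} \approx 415.52$)
$\left(-18627 + s{\left(-124,-109 \right)}\right) + X = \left(-18627 + 0\right) + \left(28 - \sqrt{58}\right)^{2} = -18627 + \left(28 - \sqrt{58}\right)^{2}$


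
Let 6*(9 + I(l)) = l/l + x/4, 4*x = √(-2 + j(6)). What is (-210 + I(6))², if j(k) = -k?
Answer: (10504 - I*√2)²/2304 ≈ 47888.0 - 12.895*I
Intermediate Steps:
x = I*√2/2 (x = √(-2 - 1*6)/4 = √(-2 - 6)/4 = √(-8)/4 = (2*I*√2)/4 = I*√2/2 ≈ 0.70711*I)
I(l) = -53/6 + I*√2/48 (I(l) = -9 + (l/l + (I*√2/2)/4)/6 = -9 + (1 + (I*√2/2)*(¼))/6 = -9 + (1 + I*√2/8)/6 = -9 + (⅙ + I*√2/48) = -53/6 + I*√2/48)
(-210 + I(6))² = (-210 + (-53/6 + I*√2/48))² = (-1313/6 + I*√2/48)²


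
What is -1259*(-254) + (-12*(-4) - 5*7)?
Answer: 319799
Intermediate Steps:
-1259*(-254) + (-12*(-4) - 5*7) = 319786 + (48 - 35) = 319786 + 13 = 319799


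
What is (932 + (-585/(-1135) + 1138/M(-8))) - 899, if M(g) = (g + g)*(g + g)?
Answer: 1102987/29056 ≈ 37.961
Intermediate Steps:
M(g) = 4*g² (M(g) = (2*g)*(2*g) = 4*g²)
(932 + (-585/(-1135) + 1138/M(-8))) - 899 = (932 + (-585/(-1135) + 1138/((4*(-8)²)))) - 899 = (932 + (-585*(-1/1135) + 1138/((4*64)))) - 899 = (932 + (117/227 + 1138/256)) - 899 = (932 + (117/227 + 1138*(1/256))) - 899 = (932 + (117/227 + 569/128)) - 899 = (932 + 144139/29056) - 899 = 27224331/29056 - 899 = 1102987/29056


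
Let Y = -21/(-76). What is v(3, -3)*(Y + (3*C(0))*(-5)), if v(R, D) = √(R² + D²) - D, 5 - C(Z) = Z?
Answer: -17037/76 - 17037*√2/76 ≈ -541.20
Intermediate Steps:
Y = 21/76 (Y = -21*(-1/76) = 21/76 ≈ 0.27632)
C(Z) = 5 - Z
v(R, D) = √(D² + R²) - D
v(3, -3)*(Y + (3*C(0))*(-5)) = (√((-3)² + 3²) - 1*(-3))*(21/76 + (3*(5 - 1*0))*(-5)) = (√(9 + 9) + 3)*(21/76 + (3*(5 + 0))*(-5)) = (√18 + 3)*(21/76 + (3*5)*(-5)) = (3*√2 + 3)*(21/76 + 15*(-5)) = (3 + 3*√2)*(21/76 - 75) = (3 + 3*√2)*(-5679/76) = -17037/76 - 17037*√2/76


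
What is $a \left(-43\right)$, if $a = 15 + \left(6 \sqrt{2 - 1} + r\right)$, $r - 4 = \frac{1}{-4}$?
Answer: $- \frac{4257}{4} \approx -1064.3$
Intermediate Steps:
$r = \frac{15}{4}$ ($r = 4 + \frac{1}{-4} = 4 - \frac{1}{4} = \frac{15}{4} \approx 3.75$)
$a = \frac{99}{4}$ ($a = 15 + \left(6 \sqrt{2 - 1} + \frac{15}{4}\right) = 15 + \left(6 \sqrt{1} + \frac{15}{4}\right) = 15 + \left(6 \cdot 1 + \frac{15}{4}\right) = 15 + \left(6 + \frac{15}{4}\right) = 15 + \frac{39}{4} = \frac{99}{4} \approx 24.75$)
$a \left(-43\right) = \frac{99}{4} \left(-43\right) = - \frac{4257}{4}$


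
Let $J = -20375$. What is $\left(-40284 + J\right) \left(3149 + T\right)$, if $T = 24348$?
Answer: $-1667940523$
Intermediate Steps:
$\left(-40284 + J\right) \left(3149 + T\right) = \left(-40284 - 20375\right) \left(3149 + 24348\right) = \left(-60659\right) 27497 = -1667940523$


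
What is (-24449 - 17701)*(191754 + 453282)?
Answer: -27188267400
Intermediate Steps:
(-24449 - 17701)*(191754 + 453282) = -42150*645036 = -27188267400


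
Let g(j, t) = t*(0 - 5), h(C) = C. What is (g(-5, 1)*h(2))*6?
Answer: -60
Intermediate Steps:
g(j, t) = -5*t (g(j, t) = t*(-5) = -5*t)
(g(-5, 1)*h(2))*6 = (-5*1*2)*6 = -5*2*6 = -10*6 = -60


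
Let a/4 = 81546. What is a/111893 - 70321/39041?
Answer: 4866121891/4368414613 ≈ 1.1139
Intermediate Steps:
a = 326184 (a = 4*81546 = 326184)
a/111893 - 70321/39041 = 326184/111893 - 70321/39041 = 4866121891/4368414613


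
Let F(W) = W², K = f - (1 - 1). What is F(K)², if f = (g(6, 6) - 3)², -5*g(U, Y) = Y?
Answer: 37822859361/390625 ≈ 96827.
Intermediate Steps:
g(U, Y) = -Y/5
f = 441/25 (f = (-⅕*6 - 3)² = (-6/5 - 3)² = (-21/5)² = 441/25 ≈ 17.640)
K = 441/25 (K = 441/25 - (1 - 1) = 441/25 - 1*0 = 441/25 + 0 = 441/25 ≈ 17.640)
F(K)² = ((441/25)²)² = (194481/625)² = 37822859361/390625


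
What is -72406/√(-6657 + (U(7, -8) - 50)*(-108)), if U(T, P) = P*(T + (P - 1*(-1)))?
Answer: 72406*I*√1257/1257 ≈ 2042.2*I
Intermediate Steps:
U(T, P) = P*(1 + P + T) (U(T, P) = P*(T + (P + 1)) = P*(T + (1 + P)) = P*(1 + P + T))
-72406/√(-6657 + (U(7, -8) - 50)*(-108)) = -72406/√(-6657 + (-8*(1 - 8 + 7) - 50)*(-108)) = -72406/√(-6657 + (-8*0 - 50)*(-108)) = -72406/√(-6657 + (0 - 50)*(-108)) = -72406/√(-6657 - 50*(-108)) = -72406/√(-6657 + 5400) = -72406*(-I*√1257/1257) = -(-72406)*I*√1257/1257 = 72406*I*√1257/1257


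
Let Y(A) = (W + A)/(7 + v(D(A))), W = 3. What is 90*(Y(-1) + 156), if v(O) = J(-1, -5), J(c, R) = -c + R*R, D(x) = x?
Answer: 154500/11 ≈ 14045.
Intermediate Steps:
J(c, R) = R² - c (J(c, R) = -c + R² = R² - c)
v(O) = 26 (v(O) = (-5)² - 1*(-1) = 25 + 1 = 26)
Y(A) = 1/11 + A/33 (Y(A) = (3 + A)/(7 + 26) = (3 + A)/33 = (3 + A)*(1/33) = 1/11 + A/33)
90*(Y(-1) + 156) = 90*((1/11 + (1/33)*(-1)) + 156) = 90*((1/11 - 1/33) + 156) = 90*(2/33 + 156) = 90*(5150/33) = 154500/11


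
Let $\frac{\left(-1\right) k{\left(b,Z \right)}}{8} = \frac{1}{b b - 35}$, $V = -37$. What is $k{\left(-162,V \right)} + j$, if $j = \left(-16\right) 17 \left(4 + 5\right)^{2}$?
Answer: $- \frac{577436696}{26209} \approx -22032.0$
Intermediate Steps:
$k{\left(b,Z \right)} = - \frac{8}{-35 + b^{2}}$ ($k{\left(b,Z \right)} = - \frac{8}{b b - 35} = - \frac{8}{b^{2} - 35} = - \frac{8}{-35 + b^{2}}$)
$j = -22032$ ($j = - 272 \cdot 9^{2} = \left(-272\right) 81 = -22032$)
$k{\left(-162,V \right)} + j = - \frac{8}{-35 + \left(-162\right)^{2}} - 22032 = - \frac{8}{-35 + 26244} - 22032 = - \frac{8}{26209} - 22032 = - \frac{577436696}{26209}$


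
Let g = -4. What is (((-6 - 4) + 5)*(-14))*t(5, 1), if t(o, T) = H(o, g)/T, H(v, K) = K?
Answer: -280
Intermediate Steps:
t(o, T) = -4/T
(((-6 - 4) + 5)*(-14))*t(5, 1) = (((-6 - 4) + 5)*(-14))*(-4/1) = ((-10 + 5)*(-14))*(-4*1) = -5*(-14)*(-4) = 70*(-4) = -280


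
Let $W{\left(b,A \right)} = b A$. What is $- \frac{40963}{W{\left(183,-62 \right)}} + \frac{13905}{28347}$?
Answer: $\frac{439648097}{107208354} \approx 4.1009$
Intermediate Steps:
$W{\left(b,A \right)} = A b$
$- \frac{40963}{W{\left(183,-62 \right)}} + \frac{13905}{28347} = - \frac{40963}{\left(-62\right) 183} + \frac{13905}{28347} = - \frac{40963}{-11346} + 13905 \cdot \frac{1}{28347} = \left(-40963\right) \left(- \frac{1}{11346}\right) + \frac{4635}{9449} = \frac{40963}{11346} + \frac{4635}{9449} = \frac{439648097}{107208354}$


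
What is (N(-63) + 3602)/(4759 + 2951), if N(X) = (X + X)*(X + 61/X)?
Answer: 5831/3855 ≈ 1.5126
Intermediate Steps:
N(X) = 2*X*(X + 61/X) (N(X) = (2*X)*(X + 61/X) = 2*X*(X + 61/X))
(N(-63) + 3602)/(4759 + 2951) = ((122 + 2*(-63)²) + 3602)/(4759 + 2951) = ((122 + 2*3969) + 3602)/7710 = ((122 + 7938) + 3602)*(1/7710) = (8060 + 3602)*(1/7710) = 11662*(1/7710) = 5831/3855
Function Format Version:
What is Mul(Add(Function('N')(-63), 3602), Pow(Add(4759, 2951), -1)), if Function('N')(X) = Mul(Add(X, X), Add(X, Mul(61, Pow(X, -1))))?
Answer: Rational(5831, 3855) ≈ 1.5126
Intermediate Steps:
Function('N')(X) = Mul(2, X, Add(X, Mul(61, Pow(X, -1)))) (Function('N')(X) = Mul(Mul(2, X), Add(X, Mul(61, Pow(X, -1)))) = Mul(2, X, Add(X, Mul(61, Pow(X, -1)))))
Mul(Add(Function('N')(-63), 3602), Pow(Add(4759, 2951), -1)) = Mul(Add(Add(122, Mul(2, Pow(-63, 2))), 3602), Pow(Add(4759, 2951), -1)) = Mul(Add(Add(122, Mul(2, 3969)), 3602), Pow(7710, -1)) = Mul(Add(Add(122, 7938), 3602), Rational(1, 7710)) = Mul(Add(8060, 3602), Rational(1, 7710)) = Mul(11662, Rational(1, 7710)) = Rational(5831, 3855)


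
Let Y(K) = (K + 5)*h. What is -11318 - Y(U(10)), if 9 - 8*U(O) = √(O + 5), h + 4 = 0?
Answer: -22587/2 - √15/2 ≈ -11295.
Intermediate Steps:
h = -4 (h = -4 + 0 = -4)
U(O) = 9/8 - √(5 + O)/8 (U(O) = 9/8 - √(O + 5)/8 = 9/8 - √(5 + O)/8)
Y(K) = -20 - 4*K (Y(K) = (K + 5)*(-4) = (5 + K)*(-4) = -20 - 4*K)
-11318 - Y(U(10)) = -11318 - (-20 - 4*(9/8 - √(5 + 10)/8)) = -11318 - (-20 - 4*(9/8 - √15/8)) = -11318 - (-20 + (-9/2 + √15/2)) = -11318 - (-49/2 + √15/2) = -11318 + (49/2 - √15/2) = -22587/2 - √15/2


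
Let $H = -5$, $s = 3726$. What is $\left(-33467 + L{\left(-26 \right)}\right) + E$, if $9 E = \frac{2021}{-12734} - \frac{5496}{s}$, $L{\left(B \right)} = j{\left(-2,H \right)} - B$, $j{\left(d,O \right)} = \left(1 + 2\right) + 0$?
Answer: $- \frac{2379806280173}{71170326} \approx -33438.0$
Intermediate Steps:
$j{\left(d,O \right)} = 3$ ($j{\left(d,O \right)} = 3 + 0 = 3$)
$L{\left(B \right)} = 3 - B$
$E = - \frac{12919385}{71170326}$ ($E = \frac{\frac{2021}{-12734} - \frac{5496}{3726}}{9} = \frac{2021 \left(- \frac{1}{12734}\right) - \frac{916}{621}}{9} = \frac{- \frac{2021}{12734} - \frac{916}{621}}{9} = \frac{1}{9} \left(- \frac{12919385}{7907814}\right) = - \frac{12919385}{71170326} \approx -0.18153$)
$\left(-33467 + L{\left(-26 \right)}\right) + E = \left(-33467 + \left(3 - -26\right)\right) - \frac{12919385}{71170326} = \left(-33467 + \left(3 + 26\right)\right) - \frac{12919385}{71170326} = \left(-33467 + 29\right) - \frac{12919385}{71170326} = -33438 - \frac{12919385}{71170326} = - \frac{2379806280173}{71170326}$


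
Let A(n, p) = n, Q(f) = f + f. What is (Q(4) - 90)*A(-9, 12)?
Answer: 738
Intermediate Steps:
Q(f) = 2*f
(Q(4) - 90)*A(-9, 12) = (2*4 - 90)*(-9) = (8 - 90)*(-9) = -82*(-9) = 738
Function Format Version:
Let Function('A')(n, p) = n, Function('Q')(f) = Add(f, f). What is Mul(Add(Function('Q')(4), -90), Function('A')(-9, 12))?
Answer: 738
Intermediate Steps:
Function('Q')(f) = Mul(2, f)
Mul(Add(Function('Q')(4), -90), Function('A')(-9, 12)) = Mul(Add(Mul(2, 4), -90), -9) = Mul(Add(8, -90), -9) = Mul(-82, -9) = 738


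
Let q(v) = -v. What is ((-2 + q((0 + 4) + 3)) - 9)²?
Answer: 324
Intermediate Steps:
((-2 + q((0 + 4) + 3)) - 9)² = ((-2 - ((0 + 4) + 3)) - 9)² = ((-2 - (4 + 3)) - 9)² = ((-2 - 1*7) - 9)² = ((-2 - 7) - 9)² = (-9 - 9)² = (-18)² = 324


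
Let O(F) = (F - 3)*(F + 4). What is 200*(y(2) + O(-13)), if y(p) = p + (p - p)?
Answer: 29200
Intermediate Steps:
O(F) = (-3 + F)*(4 + F)
y(p) = p (y(p) = p + 0 = p)
200*(y(2) + O(-13)) = 200*(2 + (-12 - 13 + (-13)**2)) = 200*(2 + (-12 - 13 + 169)) = 200*(2 + 144) = 200*146 = 29200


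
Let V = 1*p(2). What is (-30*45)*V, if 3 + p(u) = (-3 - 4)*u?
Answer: 22950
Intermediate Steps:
p(u) = -3 - 7*u (p(u) = -3 + (-3 - 4)*u = -3 - 7*u)
V = -17 (V = 1*(-3 - 7*2) = 1*(-3 - 14) = 1*(-17) = -17)
(-30*45)*V = -30*45*(-17) = -1350*(-17) = 22950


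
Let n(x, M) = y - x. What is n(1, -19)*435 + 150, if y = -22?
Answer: -9855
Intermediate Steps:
n(x, M) = -22 - x
n(1, -19)*435 + 150 = (-22 - 1*1)*435 + 150 = (-22 - 1)*435 + 150 = -23*435 + 150 = -10005 + 150 = -9855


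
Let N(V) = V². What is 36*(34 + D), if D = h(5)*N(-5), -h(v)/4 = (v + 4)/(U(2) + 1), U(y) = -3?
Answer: 17424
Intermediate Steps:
h(v) = 8 + 2*v (h(v) = -4*(v + 4)/(-3 + 1) = -4*(4 + v)/(-2) = -4*(4 + v)*(-1)/2 = -4*(-2 - v/2) = 8 + 2*v)
D = 450 (D = (8 + 2*5)*(-5)² = (8 + 10)*25 = 18*25 = 450)
36*(34 + D) = 36*(34 + 450) = 36*484 = 17424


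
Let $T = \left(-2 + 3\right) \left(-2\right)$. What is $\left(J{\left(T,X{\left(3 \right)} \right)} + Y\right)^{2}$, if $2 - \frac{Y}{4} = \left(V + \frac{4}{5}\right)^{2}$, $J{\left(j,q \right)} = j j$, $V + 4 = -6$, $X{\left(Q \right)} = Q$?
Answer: $\frac{66650896}{625} \approx 1.0664 \cdot 10^{5}$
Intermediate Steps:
$V = -10$ ($V = -4 - 6 = -10$)
$T = -2$ ($T = 1 \left(-2\right) = -2$)
$J{\left(j,q \right)} = j^{2}$
$Y = - \frac{8264}{25}$ ($Y = 8 - 4 \left(-10 + \frac{4}{5}\right)^{2} = 8 - 4 \left(- \frac{46}{5}\right)^{2} = 8 - \frac{8464}{25} = - \frac{8264}{25} \approx -330.56$)
$\left(J{\left(T,X{\left(3 \right)} \right)} + Y\right)^{2} = \left(\left(-2\right)^{2} - \frac{8264}{25}\right)^{2} = \left(4 - \frac{8264}{25}\right)^{2} = \left(- \frac{8164}{25}\right)^{2} = \frac{66650896}{625}$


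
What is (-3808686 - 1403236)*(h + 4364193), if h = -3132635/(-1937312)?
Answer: -22032896266966233811/968656 ≈ -2.2746e+13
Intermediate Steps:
h = 3132635/1937312 (h = -3132635*(-1/1937312) = 3132635/1937312 ≈ 1.6170)
(-3808686 - 1403236)*(h + 4364193) = (-3808686 - 1403236)*(3132635/1937312 + 4364193) = -5211922*8454806601851/1937312 = -22032896266966233811/968656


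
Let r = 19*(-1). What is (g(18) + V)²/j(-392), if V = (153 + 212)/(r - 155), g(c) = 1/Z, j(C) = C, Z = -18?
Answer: -78961/6675858 ≈ -0.011828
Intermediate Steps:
r = -19
g(c) = -1/18 (g(c) = 1/(-18) = -1/18)
V = -365/174 (V = (153 + 212)/(-19 - 155) = 365/(-174) = 365*(-1/174) = -365/174 ≈ -2.0977)
(g(18) + V)²/j(-392) = (-1/18 - 365/174)²/(-392) = (-562/261)²*(-1/392) = (315844/68121)*(-1/392) = -78961/6675858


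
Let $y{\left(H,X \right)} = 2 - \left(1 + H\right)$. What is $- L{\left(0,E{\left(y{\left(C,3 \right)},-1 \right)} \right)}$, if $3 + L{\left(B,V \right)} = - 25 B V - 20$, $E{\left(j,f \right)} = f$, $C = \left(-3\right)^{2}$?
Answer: $23$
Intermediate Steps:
$C = 9$
$y{\left(H,X \right)} = 1 - H$ ($y{\left(H,X \right)} = 2 - \left(1 + H\right) = 1 - H$)
$L{\left(B,V \right)} = -23 - 25 B V$ ($L{\left(B,V \right)} = -3 + \left(- 25 B V - 20\right) = -3 - \left(20 + 25 B V\right) = -23 - 25 B V$)
$- L{\left(0,E{\left(y{\left(C,3 \right)},-1 \right)} \right)} = - (-23 - 0 \left(-1\right)) = - (-23 + 0) = \left(-1\right) \left(-23\right) = 23$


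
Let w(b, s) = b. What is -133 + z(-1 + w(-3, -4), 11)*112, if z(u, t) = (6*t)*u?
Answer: -29701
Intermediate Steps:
z(u, t) = 6*t*u
-133 + z(-1 + w(-3, -4), 11)*112 = -133 + (6*11*(-1 - 3))*112 = -133 + (6*11*(-4))*112 = -133 - 264*112 = -133 - 29568 = -29701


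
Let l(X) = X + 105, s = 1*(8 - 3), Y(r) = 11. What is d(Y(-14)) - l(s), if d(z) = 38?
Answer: -72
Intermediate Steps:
s = 5 (s = 1*5 = 5)
l(X) = 105 + X
d(Y(-14)) - l(s) = 38 - (105 + 5) = 38 - 1*110 = 38 - 110 = -72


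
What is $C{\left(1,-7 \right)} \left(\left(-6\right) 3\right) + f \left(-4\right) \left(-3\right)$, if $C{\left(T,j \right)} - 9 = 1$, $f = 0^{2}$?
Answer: $-180$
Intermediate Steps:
$f = 0$
$C{\left(T,j \right)} = 10$ ($C{\left(T,j \right)} = 9 + 1 = 10$)
$C{\left(1,-7 \right)} \left(\left(-6\right) 3\right) + f \left(-4\right) \left(-3\right) = 10 \left(\left(-6\right) 3\right) + 0 \left(-4\right) \left(-3\right) = 10 \left(-18\right) + 0 \left(-3\right) = -180 + 0 = -180$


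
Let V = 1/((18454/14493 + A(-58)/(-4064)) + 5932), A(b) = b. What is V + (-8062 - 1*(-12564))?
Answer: 786652452686390/174733990057 ≈ 4502.0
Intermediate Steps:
V = 29449776/174733990057 (V = 1/((18454/14493 - 58/(-4064)) + 5932) = 1/((18454*(1/14493) - 58*(-1/4064)) + 5932) = 1/((18454/14493 + 29/2032) + 5932) = 1/(37918825/29449776 + 5932) = 1/(174733990057/29449776) = 29449776/174733990057 ≈ 0.00016854)
V + (-8062 - 1*(-12564)) = 29449776/174733990057 + (-8062 - 1*(-12564)) = 29449776/174733990057 + (-8062 + 12564) = 29449776/174733990057 + 4502 = 786652452686390/174733990057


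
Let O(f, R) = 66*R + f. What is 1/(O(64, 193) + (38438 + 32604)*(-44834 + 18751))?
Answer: -1/1852975684 ≈ -5.3967e-10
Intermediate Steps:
O(f, R) = f + 66*R
1/(O(64, 193) + (38438 + 32604)*(-44834 + 18751)) = 1/((64 + 66*193) + (38438 + 32604)*(-44834 + 18751)) = 1/((64 + 12738) + 71042*(-26083)) = 1/(12802 - 1852988486) = 1/(-1852975684) = -1/1852975684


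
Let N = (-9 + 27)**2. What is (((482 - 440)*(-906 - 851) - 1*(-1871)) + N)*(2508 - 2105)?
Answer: -28854397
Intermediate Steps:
N = 324 (N = 18**2 = 324)
(((482 - 440)*(-906 - 851) - 1*(-1871)) + N)*(2508 - 2105) = (((482 - 440)*(-906 - 851) - 1*(-1871)) + 324)*(2508 - 2105) = ((42*(-1757) + 1871) + 324)*403 = ((-73794 + 1871) + 324)*403 = (-71923 + 324)*403 = -71599*403 = -28854397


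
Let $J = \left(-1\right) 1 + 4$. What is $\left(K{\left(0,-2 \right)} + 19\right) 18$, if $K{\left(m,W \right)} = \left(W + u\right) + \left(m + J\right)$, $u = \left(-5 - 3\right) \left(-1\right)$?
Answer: $504$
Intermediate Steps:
$J = 3$ ($J = -1 + 4 = 3$)
$u = 8$ ($u = \left(-8\right) \left(-1\right) = 8$)
$K{\left(m,W \right)} = 11 + W + m$ ($K{\left(m,W \right)} = \left(W + 8\right) + \left(m + 3\right) = \left(8 + W\right) + \left(3 + m\right) = 11 + W + m$)
$\left(K{\left(0,-2 \right)} + 19\right) 18 = \left(\left(11 - 2 + 0\right) + 19\right) 18 = \left(9 + 19\right) 18 = 28 \cdot 18 = 504$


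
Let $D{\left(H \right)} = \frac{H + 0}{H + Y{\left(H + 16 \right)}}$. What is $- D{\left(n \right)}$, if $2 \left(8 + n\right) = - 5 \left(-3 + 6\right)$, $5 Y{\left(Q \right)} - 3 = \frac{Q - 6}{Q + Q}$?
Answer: $- \frac{31}{32} \approx -0.96875$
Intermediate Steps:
$Y{\left(Q \right)} = \frac{3}{5} + \frac{-6 + Q}{10 Q}$ ($Y{\left(Q \right)} = \frac{3}{5} + \frac{\left(Q - 6\right) \frac{1}{Q + Q}}{5} = \frac{3}{5} + \frac{\left(-6 + Q\right) \frac{1}{2 Q}}{5} = \frac{3}{5} + \frac{\frac{1}{2} \frac{1}{Q} \left(-6 + Q\right)}{5} = \frac{3}{5} + \frac{-6 + Q}{10 Q}$)
$n = - \frac{31}{2}$ ($n = -8 + \frac{\left(-5\right) \left(-3 + 6\right)}{2} = -8 + \frac{\left(-5\right) 3}{2} = -8 + \frac{1}{2} \left(-15\right) = -8 - \frac{15}{2} = - \frac{31}{2} \approx -15.5$)
$D{\left(H \right)} = \frac{H}{H + \frac{106 + 7 H}{10 \left(16 + H\right)}}$ ($D{\left(H \right)} = \frac{H + 0}{H + \frac{-6 + 7 \left(H + 16\right)}{10 \left(H + 16\right)}} = \frac{H}{H + \frac{-6 + 7 \left(16 + H\right)}{10 \left(16 + H\right)}} = \frac{H}{H + \frac{-6 + \left(112 + 7 H\right)}{10 \left(16 + H\right)}} = \frac{H}{H + \frac{106 + 7 H}{10 \left(16 + H\right)}}$)
$- D{\left(n \right)} = - \frac{10 \left(-31\right) \left(16 - \frac{31}{2}\right)}{2 \left(106 + 10 \left(- \frac{31}{2}\right)^{2} + 167 \left(- \frac{31}{2}\right)\right)} = - \frac{10 \left(-31\right)}{2 \left(106 + 10 \cdot \frac{961}{4} - \frac{5177}{2}\right) 2} = - \frac{10 \left(-31\right)}{2 \left(106 + \frac{4805}{2} - \frac{5177}{2}\right) 2} = - \frac{10 \left(-31\right)}{2 \left(-80\right) 2} = - \frac{10 \left(-31\right) \left(-1\right)}{2 \cdot 80 \cdot 2} = \left(-1\right) \frac{31}{32} = - \frac{31}{32}$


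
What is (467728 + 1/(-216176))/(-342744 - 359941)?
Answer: -101111568127/151903632560 ≈ -0.66563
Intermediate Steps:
(467728 + 1/(-216176))/(-342744 - 359941) = (467728 - 1/216176)/(-702685) = (101111568127/216176)*(-1/702685) = -101111568127/151903632560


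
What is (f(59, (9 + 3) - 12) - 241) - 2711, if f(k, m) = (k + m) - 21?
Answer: -2914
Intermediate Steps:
f(k, m) = -21 + k + m
(f(59, (9 + 3) - 12) - 241) - 2711 = ((-21 + 59 + ((9 + 3) - 12)) - 241) - 2711 = ((-21 + 59 + (12 - 12)) - 241) - 2711 = ((-21 + 59 + 0) - 241) - 2711 = (38 - 241) - 2711 = -203 - 2711 = -2914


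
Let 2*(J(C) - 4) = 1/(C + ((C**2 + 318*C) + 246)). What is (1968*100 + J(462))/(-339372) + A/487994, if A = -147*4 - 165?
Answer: -34768941344499853/59797012998232224 ≈ -0.58145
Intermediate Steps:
J(C) = 4 + 1/(2*(246 + C**2 + 319*C)) (J(C) = 4 + 1/(2*(C + ((C**2 + 318*C) + 246))) = 4 + 1/(2*(C + (246 + C**2 + 318*C))) = 4 + 1/(2*(246 + C**2 + 319*C)))
A = -753 (A = -588 - 165 = -753)
(1968*100 + J(462))/(-339372) + A/487994 = (1968*100 + (1969 + 8*462**2 + 2552*462)/(2*(246 + 462**2 + 319*462)))/(-339372) - 753/487994 = (196800 + (1969 + 8*213444 + 1179024)/(2*(246 + 213444 + 147378)))*(-1/339372) - 753*1/487994 = (196800 + (1/2)*(1969 + 1707552 + 1179024)/361068)*(-1/339372) - 753/487994 = (196800 + (1/2)*(1/361068)*2888545)*(-1/339372) - 753/487994 = (196800 + 2888545/722136)*(-1/339372) - 753/487994 = (142119253345/722136)*(-1/339372) - 753/487994 = -142119253345/245072738592 - 753/487994 = -34768941344499853/59797012998232224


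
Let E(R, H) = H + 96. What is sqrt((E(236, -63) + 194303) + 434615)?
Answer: sqrt(628951) ≈ 793.06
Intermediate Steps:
E(R, H) = 96 + H
sqrt((E(236, -63) + 194303) + 434615) = sqrt(((96 - 63) + 194303) + 434615) = sqrt((33 + 194303) + 434615) = sqrt(194336 + 434615) = sqrt(628951)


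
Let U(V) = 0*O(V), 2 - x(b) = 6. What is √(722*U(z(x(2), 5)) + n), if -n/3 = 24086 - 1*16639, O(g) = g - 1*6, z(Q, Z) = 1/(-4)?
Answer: I*√22341 ≈ 149.47*I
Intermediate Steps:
x(b) = -4 (x(b) = 2 - 1*6 = 2 - 6 = -4)
z(Q, Z) = -¼ (z(Q, Z) = 1*(-¼) = -¼)
O(g) = -6 + g (O(g) = g - 6 = -6 + g)
U(V) = 0 (U(V) = 0*(-6 + V) = 0)
n = -22341 (n = -3*(24086 - 1*16639) = -3*(24086 - 16639) = -3*7447 = -22341)
√(722*U(z(x(2), 5)) + n) = √(722*0 - 22341) = √(0 - 22341) = √(-22341) = I*√22341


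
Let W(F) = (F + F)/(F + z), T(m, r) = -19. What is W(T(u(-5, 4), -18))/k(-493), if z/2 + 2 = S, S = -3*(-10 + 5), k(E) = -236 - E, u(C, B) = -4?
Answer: -38/1799 ≈ -0.021123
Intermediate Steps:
S = 15 (S = -3*(-5) = 15)
z = 26 (z = -4 + 2*15 = -4 + 30 = 26)
W(F) = 2*F/(26 + F) (W(F) = (F + F)/(F + 26) = (2*F)/(26 + F) = 2*F/(26 + F))
W(T(u(-5, 4), -18))/k(-493) = (2*(-19)/(26 - 19))/(-236 - 1*(-493)) = (2*(-19)/7)/(-236 + 493) = (2*(-19)*(⅐))/257 = -38/7*1/257 = -38/1799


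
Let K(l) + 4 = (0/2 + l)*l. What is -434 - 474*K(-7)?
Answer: -21764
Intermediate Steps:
K(l) = -4 + l² (K(l) = -4 + (0/2 + l)*l = -4 + (0*(½) + l)*l = -4 + (0 + l)*l = -4 + l*l = -4 + l²)
-434 - 474*K(-7) = -434 - 474*(-4 + (-7)²) = -434 - 474*(-4 + 49) = -434 - 474*45 = -434 - 21330 = -21764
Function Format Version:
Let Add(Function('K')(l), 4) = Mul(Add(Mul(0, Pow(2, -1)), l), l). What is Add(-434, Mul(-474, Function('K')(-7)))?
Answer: -21764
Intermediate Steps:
Function('K')(l) = Add(-4, Pow(l, 2)) (Function('K')(l) = Add(-4, Mul(Add(Mul(0, Pow(2, -1)), l), l)) = Add(-4, Mul(Add(Mul(0, Rational(1, 2)), l), l)) = Add(-4, Mul(Add(0, l), l)) = Add(-4, Mul(l, l)) = Add(-4, Pow(l, 2)))
Add(-434, Mul(-474, Function('K')(-7))) = Add(-434, Mul(-474, Add(-4, Pow(-7, 2)))) = Add(-434, Mul(-474, Add(-4, 49))) = Add(-434, Mul(-474, 45)) = Add(-434, -21330) = -21764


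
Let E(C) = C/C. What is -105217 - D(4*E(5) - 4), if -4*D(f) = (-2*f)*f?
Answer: -105217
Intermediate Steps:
E(C) = 1
D(f) = f²/2 (D(f) = -(-2*f)*f/4 = -(-1)*f²/2 = f²/2)
-105217 - D(4*E(5) - 4) = -105217 - (4*1 - 4)²/2 = -105217 - (4 - 4)²/2 = -105217 - 0²/2 = -105217 - 0/2 = -105217 - 1*0 = -105217 + 0 = -105217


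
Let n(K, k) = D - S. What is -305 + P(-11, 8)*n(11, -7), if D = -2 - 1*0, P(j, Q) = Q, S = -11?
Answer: -233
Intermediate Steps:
D = -2 (D = -2 + 0 = -2)
n(K, k) = 9 (n(K, k) = -2 - 1*(-11) = -2 + 11 = 9)
-305 + P(-11, 8)*n(11, -7) = -305 + 8*9 = -305 + 72 = -233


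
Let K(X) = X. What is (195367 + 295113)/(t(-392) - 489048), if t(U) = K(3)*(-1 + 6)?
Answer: -490480/489033 ≈ -1.0030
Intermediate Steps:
t(U) = 15 (t(U) = 3*(-1 + 6) = 3*5 = 15)
(195367 + 295113)/(t(-392) - 489048) = (195367 + 295113)/(15 - 489048) = 490480/(-489033) = 490480*(-1/489033) = -490480/489033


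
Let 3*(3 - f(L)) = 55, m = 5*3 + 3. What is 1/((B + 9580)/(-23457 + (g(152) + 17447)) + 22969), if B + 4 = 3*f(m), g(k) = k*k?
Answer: 8547/196320808 ≈ 4.3536e-5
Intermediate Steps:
g(k) = k²
m = 18 (m = 15 + 3 = 18)
f(L) = -46/3 (f(L) = 3 - ⅓*55 = 3 - 55/3 = -46/3)
B = -50 (B = -4 + 3*(-46/3) = -4 - 46 = -50)
1/((B + 9580)/(-23457 + (g(152) + 17447)) + 22969) = 1/((-50 + 9580)/(-23457 + (152² + 17447)) + 22969) = 1/(9530/(-23457 + (23104 + 17447)) + 22969) = 1/(9530/(-23457 + 40551) + 22969) = 1/(9530/17094 + 22969) = 1/(9530*(1/17094) + 22969) = 1/(4765/8547 + 22969) = 1/(196320808/8547) = 8547/196320808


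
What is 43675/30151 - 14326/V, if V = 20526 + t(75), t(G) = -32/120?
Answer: 3483886330/4641535393 ≈ 0.75059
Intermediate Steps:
t(G) = -4/15 (t(G) = -32*1/120 = -4/15)
V = 307886/15 (V = 20526 - 4/15 = 307886/15 ≈ 20526.)
43675/30151 - 14326/V = 43675/30151 - 14326/307886/15 = 43675*(1/30151) - 14326*15/307886 = 43675/30151 - 107445/153943 = 3483886330/4641535393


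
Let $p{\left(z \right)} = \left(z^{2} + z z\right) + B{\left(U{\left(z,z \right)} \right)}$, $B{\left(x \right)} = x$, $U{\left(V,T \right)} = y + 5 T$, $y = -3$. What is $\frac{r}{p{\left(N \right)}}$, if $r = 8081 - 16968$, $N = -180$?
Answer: $- \frac{8887}{63897} \approx -0.13908$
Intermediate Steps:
$U{\left(V,T \right)} = -3 + 5 T$
$p{\left(z \right)} = -3 + 2 z^{2} + 5 z$ ($p{\left(z \right)} = \left(z^{2} + z z\right) + \left(-3 + 5 z\right) = \left(z^{2} + z^{2}\right) + \left(-3 + 5 z\right) = 2 z^{2} + \left(-3 + 5 z\right) = -3 + 2 z^{2} + 5 z$)
$r = -8887$ ($r = 8081 - 16968 = -8887$)
$\frac{r}{p{\left(N \right)}} = - \frac{8887}{-3 + 2 \left(-180\right)^{2} + 5 \left(-180\right)} = - \frac{8887}{-3 + 2 \cdot 32400 - 900} = - \frac{8887}{-3 + 64800 - 900} = - \frac{8887}{63897}$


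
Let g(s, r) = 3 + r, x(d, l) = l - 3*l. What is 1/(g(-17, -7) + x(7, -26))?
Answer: 1/48 ≈ 0.020833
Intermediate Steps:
x(d, l) = -2*l
1/(g(-17, -7) + x(7, -26)) = 1/((3 - 7) - 2*(-26)) = 1/(-4 + 52) = 1/48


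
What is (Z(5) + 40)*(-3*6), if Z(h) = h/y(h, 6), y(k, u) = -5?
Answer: -702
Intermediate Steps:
Z(h) = -h/5 (Z(h) = h/(-5) = h*(-⅕) = -h/5)
(Z(5) + 40)*(-3*6) = (-⅕*5 + 40)*(-3*6) = (-1 + 40)*(-18) = 39*(-18) = -702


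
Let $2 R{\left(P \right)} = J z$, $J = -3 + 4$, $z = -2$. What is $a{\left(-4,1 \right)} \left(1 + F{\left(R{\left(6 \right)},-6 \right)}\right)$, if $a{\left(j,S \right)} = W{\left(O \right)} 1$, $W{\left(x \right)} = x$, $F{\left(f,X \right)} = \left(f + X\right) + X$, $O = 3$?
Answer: $-36$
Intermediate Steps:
$J = 1$
$R{\left(P \right)} = -1$ ($R{\left(P \right)} = \frac{1 \left(-2\right)}{2} = \frac{1}{2} \left(-2\right) = -1$)
$F{\left(f,X \right)} = f + 2 X$ ($F{\left(f,X \right)} = \left(X + f\right) + X = f + 2 X$)
$a{\left(j,S \right)} = 3$ ($a{\left(j,S \right)} = 3 \cdot 1 = 3$)
$a{\left(-4,1 \right)} \left(1 + F{\left(R{\left(6 \right)},-6 \right)}\right) = 3 \left(1 + \left(-1 + 2 \left(-6\right)\right)\right) = 3 \left(1 - 13\right) = 3 \left(-12\right) = -36$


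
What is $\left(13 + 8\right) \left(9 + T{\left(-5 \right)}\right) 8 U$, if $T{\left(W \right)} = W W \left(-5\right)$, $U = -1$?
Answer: $19488$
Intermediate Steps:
$T{\left(W \right)} = - 5 W^{2}$ ($T{\left(W \right)} = W^{2} \left(-5\right) = - 5 W^{2}$)
$\left(13 + 8\right) \left(9 + T{\left(-5 \right)}\right) 8 U = \left(13 + 8\right) \left(9 - 5 \left(-5\right)^{2}\right) 8 \left(-1\right) = 21 \left(9 - 125\right) 8 \left(-1\right) = 21 \left(-116\right) 8 \left(-1\right) = \left(-2436\right) 8 \left(-1\right) = \left(-19488\right) \left(-1\right) = 19488$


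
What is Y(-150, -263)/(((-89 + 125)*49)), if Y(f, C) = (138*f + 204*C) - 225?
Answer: -24859/588 ≈ -42.277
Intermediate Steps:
Y(f, C) = -225 + 138*f + 204*C
Y(-150, -263)/(((-89 + 125)*49)) = (-225 + 138*(-150) + 204*(-263))/(((-89 + 125)*49)) = (-225 - 20700 - 53652)/((36*49)) = -74577/1764 = -74577*1/1764 = -24859/588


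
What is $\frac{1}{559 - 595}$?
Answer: $- \frac{1}{36} \approx -0.027778$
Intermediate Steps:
$\frac{1}{559 - 595} = \frac{1}{-36} = - \frac{1}{36}$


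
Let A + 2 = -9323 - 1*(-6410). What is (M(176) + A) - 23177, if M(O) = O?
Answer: -25916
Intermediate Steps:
A = -2915 (A = -2 + (-9323 - 1*(-6410)) = -2 + (-9323 + 6410) = -2 - 2913 = -2915)
(M(176) + A) - 23177 = (176 - 2915) - 23177 = -2739 - 23177 = -25916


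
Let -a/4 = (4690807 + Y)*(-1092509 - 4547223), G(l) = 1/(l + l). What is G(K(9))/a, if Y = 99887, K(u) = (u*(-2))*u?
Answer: -1/35015626409194368 ≈ -2.8559e-17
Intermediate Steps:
K(u) = -2*u² (K(u) = (-2*u)*u = -2*u²)
G(l) = 1/(2*l)
a = 108072921016032 (a = -4*(4690807 + 99887)*(-1092509 - 4547223) = -19162776*(-5639732) = -4*(-27018230254008) = 108072921016032)
G(K(9))/a = (1/(2*((-2*9²))))/108072921016032 = (1/(2*((-2*81))))*(1/108072921016032) = ((½)/(-162))*(1/108072921016032) = ((½)*(-1/162))*(1/108072921016032) = -1/324*1/108072921016032 = -1/35015626409194368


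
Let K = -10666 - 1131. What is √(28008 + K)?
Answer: √16211 ≈ 127.32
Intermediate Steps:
K = -11797
√(28008 + K) = √(28008 - 11797) = √16211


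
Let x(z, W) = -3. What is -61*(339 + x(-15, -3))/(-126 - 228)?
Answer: 3416/59 ≈ 57.898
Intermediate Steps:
-61*(339 + x(-15, -3))/(-126 - 228) = -61*(339 - 3)/(-126 - 228) = -61/((-354/336)) = -61/((-354*1/336)) = -61/(-59/56) = -61*(-56/59) = 3416/59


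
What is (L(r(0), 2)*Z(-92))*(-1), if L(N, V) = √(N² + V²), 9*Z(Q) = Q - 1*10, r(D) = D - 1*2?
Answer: 68*√2/3 ≈ 32.055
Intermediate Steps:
r(D) = -2 + D (r(D) = D - 2 = -2 + D)
Z(Q) = -10/9 + Q/9 (Z(Q) = (Q - 1*10)/9 = (Q - 10)/9 = (-10 + Q)/9 = -10/9 + Q/9)
(L(r(0), 2)*Z(-92))*(-1) = (√((-2 + 0)² + 2²)*(-10/9 + (⅑)*(-92)))*(-1) = (√((-2)² + 4)*(-10/9 - 92/9))*(-1) = (√(4 + 4)*(-34/3))*(-1) = (√8*(-34/3))*(-1) = ((2*√2)*(-34/3))*(-1) = -68*√2/3*(-1) = 68*√2/3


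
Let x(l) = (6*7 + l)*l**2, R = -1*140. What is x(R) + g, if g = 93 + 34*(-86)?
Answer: -1923631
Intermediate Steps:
R = -140
g = -2831 (g = 93 - 2924 = -2831)
x(l) = l**2*(42 + l) (x(l) = (42 + l)*l**2 = l**2*(42 + l))
x(R) + g = (-140)**2*(42 - 140) - 2831 = 19600*(-98) - 2831 = -1920800 - 2831 = -1923631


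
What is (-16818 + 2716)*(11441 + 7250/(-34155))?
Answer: -100190890922/621 ≈ -1.6134e+8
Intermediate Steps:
(-16818 + 2716)*(11441 + 7250/(-34155)) = -14102*(11441 + 7250*(-1/34155)) = -14102*(11441 - 1450/6831) = -14102*78152021/6831 = -100190890922/621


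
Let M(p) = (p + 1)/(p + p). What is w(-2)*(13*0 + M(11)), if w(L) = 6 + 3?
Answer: 54/11 ≈ 4.9091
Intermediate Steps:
M(p) = (1 + p)/(2*p) (M(p) = (1 + p)/((2*p)) = (1 + p)*(1/(2*p)) = (1 + p)/(2*p))
w(L) = 9
w(-2)*(13*0 + M(11)) = 9*(13*0 + (½)*(1 + 11)/11) = 9*(0 + (½)*(1/11)*12) = 9*(0 + 6/11) = 9*(6/11) = 54/11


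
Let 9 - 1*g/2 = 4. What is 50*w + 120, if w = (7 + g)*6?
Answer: 5220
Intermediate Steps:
g = 10 (g = 18 - 2*4 = 18 - 8 = 10)
w = 102 (w = (7 + 10)*6 = 17*6 = 102)
50*w + 120 = 50*102 + 120 = 5100 + 120 = 5220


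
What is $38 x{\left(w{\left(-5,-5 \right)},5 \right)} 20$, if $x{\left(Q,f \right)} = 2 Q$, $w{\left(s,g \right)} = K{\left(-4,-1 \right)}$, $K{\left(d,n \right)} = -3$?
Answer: $-4560$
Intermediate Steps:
$w{\left(s,g \right)} = -3$
$38 x{\left(w{\left(-5,-5 \right)},5 \right)} 20 = 38 \cdot 2 \left(-3\right) 20 = 38 \left(-6\right) 20 = \left(-228\right) 20 = -4560$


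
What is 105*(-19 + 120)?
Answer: 10605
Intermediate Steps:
105*(-19 + 120) = 105*101 = 10605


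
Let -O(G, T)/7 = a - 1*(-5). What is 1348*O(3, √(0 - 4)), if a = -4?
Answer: -9436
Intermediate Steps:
O(G, T) = -7 (O(G, T) = -7*(-4 - 1*(-5)) = -7*(-4 + 5) = -7*1 = -7)
1348*O(3, √(0 - 4)) = 1348*(-7) = -9436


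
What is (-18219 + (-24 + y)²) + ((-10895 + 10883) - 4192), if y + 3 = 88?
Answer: -18702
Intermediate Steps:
y = 85 (y = -3 + 88 = 85)
(-18219 + (-24 + y)²) + ((-10895 + 10883) - 4192) = (-18219 + (-24 + 85)²) + ((-10895 + 10883) - 4192) = (-18219 + 61²) + (-12 - 4192) = (-18219 + 3721) - 4204 = -14498 - 4204 = -18702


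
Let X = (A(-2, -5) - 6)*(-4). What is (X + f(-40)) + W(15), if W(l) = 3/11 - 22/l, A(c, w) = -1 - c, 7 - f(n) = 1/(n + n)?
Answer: 68161/2640 ≈ 25.819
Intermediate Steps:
f(n) = 7 - 1/(2*n) (f(n) = 7 - 1/(n + n) = 7 - 1/(2*n))
W(l) = 3/11 - 22/l (W(l) = 3*(1/11) - 22/l = 3/11 - 22/l)
X = 20 (X = ((-1 - 1*(-2)) - 6)*(-4) = ((-1 + 2) - 6)*(-4) = (1 - 6)*(-4) = -5*(-4) = 20)
(X + f(-40)) + W(15) = (20 + (7 - ½/(-40))) + (3/11 - 22/15) = (20 + (7 - ½*(-1/40))) + (3/11 - 22*1/15) = (20 + (7 + 1/80)) + (3/11 - 22/15) = (20 + 561/80) - 197/165 = 2161/80 - 197/165 = 68161/2640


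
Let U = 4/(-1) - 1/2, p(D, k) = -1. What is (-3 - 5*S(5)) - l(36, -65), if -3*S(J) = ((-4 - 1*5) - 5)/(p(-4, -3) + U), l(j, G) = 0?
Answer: 41/33 ≈ 1.2424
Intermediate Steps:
U = -9/2 (U = 4*(-1) - 1*½ = -4 - ½ = -9/2 ≈ -4.5000)
S(J) = -28/33 (S(J) = -((-4 - 1*5) - 5)/(3*(-1 - 9/2)) = -((-4 - 5) - 5)/(3*(-11/2)) = -(-9 - 5)*(-2)/(3*11) = -(-14)*(-2)/(3*11) = -⅓*28/11 = -28/33)
(-3 - 5*S(5)) - l(36, -65) = (-3 - 5*(-28/33)) - 1*0 = (-3 + 140/33) + 0 = 41/33 + 0 = 41/33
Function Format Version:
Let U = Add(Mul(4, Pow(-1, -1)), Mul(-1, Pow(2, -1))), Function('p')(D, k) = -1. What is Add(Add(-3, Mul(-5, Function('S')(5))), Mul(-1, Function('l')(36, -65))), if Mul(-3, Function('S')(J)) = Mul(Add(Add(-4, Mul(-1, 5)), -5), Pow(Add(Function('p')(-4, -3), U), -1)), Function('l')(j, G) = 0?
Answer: Rational(41, 33) ≈ 1.2424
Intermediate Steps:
U = Rational(-9, 2) (U = Add(Mul(4, -1), Mul(-1, Rational(1, 2))) = Add(-4, Rational(-1, 2)) = Rational(-9, 2) ≈ -4.5000)
Function('S')(J) = Rational(-28, 33) (Function('S')(J) = Mul(Rational(-1, 3), Mul(Add(Add(-4, Mul(-1, 5)), -5), Pow(Add(-1, Rational(-9, 2)), -1))) = Mul(Rational(-1, 3), Mul(Add(Add(-4, -5), -5), Pow(Rational(-11, 2), -1))) = Mul(Rational(-1, 3), Mul(Add(-9, -5), Rational(-2, 11))) = Mul(Rational(-1, 3), Mul(-14, Rational(-2, 11))) = Mul(Rational(-1, 3), Rational(28, 11)) = Rational(-28, 33))
Add(Add(-3, Mul(-5, Function('S')(5))), Mul(-1, Function('l')(36, -65))) = Add(Add(-3, Mul(-5, Rational(-28, 33))), Mul(-1, 0)) = Add(Add(-3, Rational(140, 33)), 0) = Add(Rational(41, 33), 0) = Rational(41, 33)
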